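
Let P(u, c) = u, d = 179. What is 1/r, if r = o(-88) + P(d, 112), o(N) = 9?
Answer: 1/188 ≈ 0.0053191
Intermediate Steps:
r = 188 (r = 9 + 179 = 188)
1/r = 1/188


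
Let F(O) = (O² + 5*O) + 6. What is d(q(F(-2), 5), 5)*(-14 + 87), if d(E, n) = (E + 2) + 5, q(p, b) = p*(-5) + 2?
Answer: 657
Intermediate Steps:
F(O) = 6 + O² + 5*O
q(p, b) = 2 - 5*p (q(p, b) = -5*p + 2 = 2 - 5*p)
d(E, n) = 7 + E (d(E, n) = (2 + E) + 5 = 7 + E)
d(q(F(-2), 5), 5)*(-14 + 87) = (7 + (2 - 5*(6 + (-2)² + 5*(-2))))*(-14 + 87) = (7 + (2 - 5*(6 + 4 - 10)))*73 = (7 + (2 - 5*0))*73 = (7 + (2 + 0))*73 = (7 + 2)*73 = 9*73 = 657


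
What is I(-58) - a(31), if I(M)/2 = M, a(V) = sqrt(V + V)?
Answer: -116 - sqrt(62) ≈ -123.87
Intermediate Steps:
a(V) = sqrt(2)*sqrt(V) (a(V) = sqrt(2*V) = sqrt(2)*sqrt(V))
I(M) = 2*M
I(-58) - a(31) = 2*(-58) - sqrt(2)*sqrt(31) = -116 - sqrt(62)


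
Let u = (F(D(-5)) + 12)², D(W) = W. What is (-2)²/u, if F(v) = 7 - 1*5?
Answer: 1/49 ≈ 0.020408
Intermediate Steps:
F(v) = 2 (F(v) = 7 - 5 = 2)
u = 196 (u = (2 + 12)² = 14² = 196)
(-2)²/u = (-2)²/196 = 4*(1/196) = 1/49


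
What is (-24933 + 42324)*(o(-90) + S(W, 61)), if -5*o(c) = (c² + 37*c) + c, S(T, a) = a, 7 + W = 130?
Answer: -15217125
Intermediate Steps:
W = 123 (W = -7 + 130 = 123)
o(c) = -38*c/5 - c²/5 (o(c) = -((c² + 37*c) + c)/5 = -(c² + 38*c)/5 = -38*c/5 - c²/5)
(-24933 + 42324)*(o(-90) + S(W, 61)) = (-24933 + 42324)*(-⅕*(-90)*(38 - 90) + 61) = 17391*(-⅕*(-90)*(-52) + 61) = 17391*(-936 + 61) = 17391*(-875) = -15217125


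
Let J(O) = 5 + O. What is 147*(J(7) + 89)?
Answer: 14847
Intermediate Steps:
147*(J(7) + 89) = 147*((5 + 7) + 89) = 147*(12 + 89) = 147*101 = 14847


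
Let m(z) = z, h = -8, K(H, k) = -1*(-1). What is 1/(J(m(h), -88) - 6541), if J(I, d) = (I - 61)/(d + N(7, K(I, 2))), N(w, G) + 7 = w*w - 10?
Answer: -56/366227 ≈ -0.00015291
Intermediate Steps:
K(H, k) = 1
N(w, G) = -17 + w² (N(w, G) = -7 + (w*w - 10) = -7 + (w² - 10) = -7 + (-10 + w²) = -17 + w²)
J(I, d) = (-61 + I)/(32 + d) (J(I, d) = (I - 61)/(d + (-17 + 7²)) = (-61 + I)/(d + (-17 + 49)) = (-61 + I)/(d + 32) = (-61 + I)/(32 + d))
1/(J(m(h), -88) - 6541) = 1/((-61 - 8)/(32 - 88) - 6541) = 1/(-69/(-56) - 6541) = 1/(-1/56*(-69) - 6541) = 1/(69/56 - 6541) = 1/(-366227/56) = -56/366227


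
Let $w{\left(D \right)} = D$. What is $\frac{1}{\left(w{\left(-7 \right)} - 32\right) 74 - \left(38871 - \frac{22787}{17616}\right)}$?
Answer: $- \frac{17616}{735568525} \approx -2.3949 \cdot 10^{-5}$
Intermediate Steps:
$\frac{1}{\left(w{\left(-7 \right)} - 32\right) 74 - \left(38871 - \frac{22787}{17616}\right)} = \frac{1}{\left(-7 - 32\right) 74 - \left(38871 - \frac{22787}{17616}\right)} = \frac{1}{\left(-39\right) 74 - \left(38871 - \frac{22787}{17616}\right)} = \frac{1}{-2886 - \frac{684728749}{17616}} = \frac{1}{- \frac{735568525}{17616}} = - \frac{17616}{735568525}$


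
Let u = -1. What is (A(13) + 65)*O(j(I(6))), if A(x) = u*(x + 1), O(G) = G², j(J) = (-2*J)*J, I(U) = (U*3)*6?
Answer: 27753974784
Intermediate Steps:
I(U) = 18*U (I(U) = (3*U)*6 = 18*U)
j(J) = -2*J²
A(x) = -1 - x (A(x) = -(x + 1) = -(1 + x) = -1 - x)
(A(13) + 65)*O(j(I(6))) = ((-1 - 1*13) + 65)*(-2*(18*6)²)² = ((-1 - 13) + 65)*(-2*108²)² = (-14 + 65)*(-2*11664)² = 51*(-23328)² = 51*544195584 = 27753974784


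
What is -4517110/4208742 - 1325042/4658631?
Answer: -72733083589/53570972547 ≈ -1.3577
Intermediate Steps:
-4517110/4208742 - 1325042/4658631 = -4517110*1/4208742 - 1325042*1/4658631 = -2258555/2104371 - 21722/76371 = -72733083589/53570972547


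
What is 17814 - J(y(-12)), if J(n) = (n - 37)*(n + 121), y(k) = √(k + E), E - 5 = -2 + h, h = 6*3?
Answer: 22030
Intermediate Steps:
h = 18
E = 21 (E = 5 + (-2 + 18) = 5 + 16 = 21)
y(k) = √(21 + k) (y(k) = √(k + 21) = √(21 + k))
J(n) = (-37 + n)*(121 + n)
17814 - J(y(-12)) = 17814 - (-4477 + (√(21 - 12))² + 84*√(21 - 12)) = 17814 - (-4477 + (√9)² + 84*√9) = 17814 - (-4477 + 3² + 84*3) = 17814 - (-4477 + 9 + 252) = 17814 - 1*(-4216) = 17814 + 4216 = 22030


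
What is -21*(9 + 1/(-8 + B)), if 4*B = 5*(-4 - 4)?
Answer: -1127/6 ≈ -187.83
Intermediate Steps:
B = -10 (B = (5*(-4 - 4))/4 = (5*(-8))/4 = (1/4)*(-40) = -10)
-21*(9 + 1/(-8 + B)) = -21*(9 + 1/(-8 - 10)) = -21*(9 + 1/(-18)) = -21*(9 - 1/18) = -21*161/18 = -1127/6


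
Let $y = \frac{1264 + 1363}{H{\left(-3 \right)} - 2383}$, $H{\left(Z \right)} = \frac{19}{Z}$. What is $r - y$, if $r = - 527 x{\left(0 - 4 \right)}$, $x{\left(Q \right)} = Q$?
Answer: $\frac{15118025}{7168} \approx 2109.1$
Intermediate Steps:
$y = - \frac{7881}{7168}$ ($y = \frac{1264 + 1363}{\frac{19}{-3} - 2383} = \frac{2627}{19 \left(- \frac{1}{3}\right) - 2383} = \frac{2627}{- \frac{19}{3} - 2383} = \frac{2627}{- \frac{7168}{3}} = 2627 \left(- \frac{3}{7168}\right) = - \frac{7881}{7168} \approx -1.0995$)
$r = 2108$ ($r = - 527 \left(0 - 4\right) = \left(-527\right) \left(-4\right) = 2108$)
$r - y = 2108 - - \frac{7881}{7168} = 2108 + \frac{7881}{7168} = \frac{15118025}{7168}$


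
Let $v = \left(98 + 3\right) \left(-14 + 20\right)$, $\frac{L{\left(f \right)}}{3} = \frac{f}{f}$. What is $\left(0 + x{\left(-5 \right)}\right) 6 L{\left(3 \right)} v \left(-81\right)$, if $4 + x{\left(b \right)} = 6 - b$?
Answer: $-6184836$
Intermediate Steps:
$L{\left(f \right)} = 3$ ($L{\left(f \right)} = 3 \frac{f}{f} = 3 \cdot 1 = 3$)
$x{\left(b \right)} = 2 - b$ ($x{\left(b \right)} = -4 - \left(-6 + b\right) = 2 - b$)
$v = 606$ ($v = 101 \cdot 6 = 606$)
$\left(0 + x{\left(-5 \right)}\right) 6 L{\left(3 \right)} v \left(-81\right) = \left(0 + \left(2 - -5\right)\right) 6 \cdot 3 \cdot 606 \left(-81\right) = \left(0 + \left(2 + 5\right)\right) 6 \cdot 3 \cdot 606 \left(-81\right) = \left(0 + 7\right) 6 \cdot 3 \cdot 606 \left(-81\right) = 7 \cdot 6 \cdot 3 \cdot 606 \left(-81\right) = 42 \cdot 3 \cdot 606 \left(-81\right) = 126 \cdot 606 \left(-81\right) = 76356 \left(-81\right) = -6184836$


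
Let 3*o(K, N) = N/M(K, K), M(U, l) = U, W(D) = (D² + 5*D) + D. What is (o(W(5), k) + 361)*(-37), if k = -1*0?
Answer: -13357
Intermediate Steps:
k = 0
W(D) = D² + 6*D
o(K, N) = N/(3*K) (o(K, N) = (N/K)/3 = N/(3*K))
(o(W(5), k) + 361)*(-37) = ((⅓)*0/(5*(6 + 5)) + 361)*(-37) = ((⅓)*0/(5*11) + 361)*(-37) = ((⅓)*0/55 + 361)*(-37) = ((⅓)*0*(1/55) + 361)*(-37) = (0 + 361)*(-37) = 361*(-37) = -13357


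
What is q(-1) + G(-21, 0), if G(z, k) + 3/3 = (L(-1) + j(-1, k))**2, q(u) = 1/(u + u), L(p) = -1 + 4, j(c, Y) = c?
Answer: 5/2 ≈ 2.5000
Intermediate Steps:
L(p) = 3
q(u) = 1/(2*u)
G(z, k) = 3 (G(z, k) = -1 + (3 - 1)**2 = -1 + 2**2 = -1 + 4 = 3)
q(-1) + G(-21, 0) = (1/2)/(-1) + 3 = (1/2)*(-1) + 3 = -1/2 + 3 = 5/2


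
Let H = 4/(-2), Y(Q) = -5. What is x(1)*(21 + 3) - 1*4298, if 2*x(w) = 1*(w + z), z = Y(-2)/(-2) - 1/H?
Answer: -4250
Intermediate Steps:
H = -2 (H = 4*(-½) = -2)
z = 3 (z = -5/(-2) - 1/(-2) = -5*(-½) - 1*(-½) = 5/2 + ½ = 3)
x(w) = 3/2 + w/2 (x(w) = (1*(w + 3))/2 = (1*(3 + w))/2 = (3 + w)/2 = 3/2 + w/2)
x(1)*(21 + 3) - 1*4298 = (3/2 + (½)*1)*(21 + 3) - 1*4298 = (3/2 + ½)*24 - 4298 = 2*24 - 4298 = 48 - 4298 = -4250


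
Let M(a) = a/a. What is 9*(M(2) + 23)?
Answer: 216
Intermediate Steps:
M(a) = 1
9*(M(2) + 23) = 9*(1 + 23) = 9*24 = 216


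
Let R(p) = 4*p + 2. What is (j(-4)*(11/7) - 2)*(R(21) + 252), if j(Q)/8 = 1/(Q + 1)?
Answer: -43940/21 ≈ -2092.4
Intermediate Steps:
j(Q) = 8/(1 + Q) (j(Q) = 8/(Q + 1) = 8/(1 + Q))
R(p) = 2 + 4*p
(j(-4)*(11/7) - 2)*(R(21) + 252) = ((8/(1 - 4))*(11/7) - 2)*((2 + 4*21) + 252) = ((8/(-3))*(11*(⅐)) - 2)*((2 + 84) + 252) = ((8*(-⅓))*(11/7) - 2)*(86 + 252) = (-8/3*11/7 - 2)*338 = (-88/21 - 2)*338 = -130/21*338 = -43940/21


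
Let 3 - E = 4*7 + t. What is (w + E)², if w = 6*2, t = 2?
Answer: 225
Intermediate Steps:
w = 12
E = -27 (E = 3 - (4*7 + 2) = 3 - (28 + 2) = 3 - 1*30 = 3 - 30 = -27)
(w + E)² = (12 - 27)² = (-15)² = 225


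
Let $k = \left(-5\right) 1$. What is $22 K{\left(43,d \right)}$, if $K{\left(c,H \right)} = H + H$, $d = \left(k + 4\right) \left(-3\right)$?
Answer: $132$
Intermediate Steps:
$k = -5$
$d = 3$ ($d = \left(-5 + 4\right) \left(-3\right) = \left(-1\right) \left(-3\right) = 3$)
$K{\left(c,H \right)} = 2 H$
$22 K{\left(43,d \right)} = 22 \cdot 2 \cdot 3 = 22 \cdot 6 = 132$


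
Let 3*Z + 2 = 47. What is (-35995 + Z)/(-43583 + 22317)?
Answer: 2570/1519 ≈ 1.6919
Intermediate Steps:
Z = 15 (Z = -⅔ + (⅓)*47 = -⅔ + 47/3 = 15)
(-35995 + Z)/(-43583 + 22317) = (-35995 + 15)/(-43583 + 22317) = -35980/(-21266) = -35980*(-1/21266) = 2570/1519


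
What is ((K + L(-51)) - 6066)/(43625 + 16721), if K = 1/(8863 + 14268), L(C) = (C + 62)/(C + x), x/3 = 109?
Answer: -3520548689/35023479816 ≈ -0.10052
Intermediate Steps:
x = 327 (x = 3*109 = 327)
L(C) = (62 + C)/(327 + C) (L(C) = (C + 62)/(C + 327) = (62 + C)/(327 + C))
K = 1/23131 ≈ 4.3232e-5
((K + L(-51)) - 6066)/(43625 + 16721) = ((1/23131 + (62 - 51)/(327 - 51)) - 6066)/(43625 + 16721) = ((1/23131 + 11/276) - 6066)/60346 = ((1/23131 + (1/276)*11) - 6066)*(1/60346) = ((1/23131 + 11/276) - 6066)*(1/60346) = (254717/6384156 - 6066)*(1/60346) = -38726035579/6384156*1/60346 = -3520548689/35023479816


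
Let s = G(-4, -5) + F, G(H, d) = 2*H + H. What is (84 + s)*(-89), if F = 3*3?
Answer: -7209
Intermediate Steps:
G(H, d) = 3*H
F = 9
s = -3 (s = 3*(-4) + 9 = -12 + 9 = -3)
(84 + s)*(-89) = (84 - 3)*(-89) = 81*(-89) = -7209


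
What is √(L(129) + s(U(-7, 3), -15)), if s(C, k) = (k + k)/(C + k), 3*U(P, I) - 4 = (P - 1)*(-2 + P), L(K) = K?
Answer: √121179/31 ≈ 11.229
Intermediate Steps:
U(P, I) = 4/3 + (-1 + P)*(-2 + P)/3 (U(P, I) = 4/3 + ((P - 1)*(-2 + P))/3 = 4/3 + ((-1 + P)*(-2 + P))/3 = 4/3 + (-1 + P)*(-2 + P)/3)
s(C, k) = 2*k/(C + k) (s(C, k) = (2*k)/(C + k) = 2*k/(C + k))
√(L(129) + s(U(-7, 3), -15)) = √(129 + 2*(-15)/((2 - 1*(-7) + (⅓)*(-7)²) - 15)) = √(129 + 2*(-15)/((2 + 7 + (⅓)*49) - 15)) = √(129 + 2*(-15)/((2 + 7 + 49/3) - 15)) = √(129 + 2*(-15)/(76/3 - 15)) = √(129 + 2*(-15)/(31/3)) = √(129 + 2*(-15)*(3/31)) = √(129 - 90/31) = √(3909/31) = √121179/31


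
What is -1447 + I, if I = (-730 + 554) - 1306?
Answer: -2929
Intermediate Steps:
I = -1482 (I = -176 - 1306 = -1482)
-1447 + I = -1447 - 1482 = -2929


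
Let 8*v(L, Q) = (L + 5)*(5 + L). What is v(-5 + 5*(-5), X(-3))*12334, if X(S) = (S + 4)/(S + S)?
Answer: 3854375/4 ≈ 9.6359e+5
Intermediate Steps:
X(S) = (4 + S)/(2*S) (X(S) = (4 + S)/((2*S)) = (4 + S)*(1/(2*S)) = (4 + S)/(2*S))
v(L, Q) = (5 + L)²/8 (v(L, Q) = ((L + 5)*(5 + L))/8 = ((5 + L)*(5 + L))/8 = (5 + L)²/8)
v(-5 + 5*(-5), X(-3))*12334 = ((5 + (-5 + 5*(-5)))²/8)*12334 = ((5 + (-5 - 25))²/8)*12334 = ((5 - 30)²/8)*12334 = ((⅛)*(-25)²)*12334 = ((⅛)*625)*12334 = (625/8)*12334 = 3854375/4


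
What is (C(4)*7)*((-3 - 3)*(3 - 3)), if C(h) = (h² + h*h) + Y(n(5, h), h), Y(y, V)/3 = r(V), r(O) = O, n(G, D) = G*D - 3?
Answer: 0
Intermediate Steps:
n(G, D) = -3 + D*G (n(G, D) = D*G - 3 = -3 + D*G)
Y(y, V) = 3*V
C(h) = 2*h² + 3*h (C(h) = (h² + h*h) + 3*h = (h² + h²) + 3*h = 2*h² + 3*h)
(C(4)*7)*((-3 - 3)*(3 - 3)) = ((4*(3 + 2*4))*7)*((-3 - 3)*(3 - 3)) = ((4*(3 + 8))*7)*(-6*0) = ((4*11)*7)*0 = (44*7)*0 = 308*0 = 0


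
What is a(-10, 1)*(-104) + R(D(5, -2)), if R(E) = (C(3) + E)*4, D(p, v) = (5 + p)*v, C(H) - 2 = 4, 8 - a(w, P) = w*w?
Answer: 9512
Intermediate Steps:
a(w, P) = 8 - w² (a(w, P) = 8 - w*w = 8 - w²)
C(H) = 6 (C(H) = 2 + 4 = 6)
D(p, v) = v*(5 + p)
R(E) = 24 + 4*E (R(E) = (6 + E)*4 = 24 + 4*E)
a(-10, 1)*(-104) + R(D(5, -2)) = (8 - 1*(-10)²)*(-104) + (24 + 4*(-2*(5 + 5))) = (8 - 1*100)*(-104) + (24 + 4*(-2*10)) = (8 - 100)*(-104) + (24 + 4*(-20)) = -92*(-104) + (24 - 80) = 9568 - 56 = 9512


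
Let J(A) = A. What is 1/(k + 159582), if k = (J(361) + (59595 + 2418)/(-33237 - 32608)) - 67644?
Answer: 65845/6077365642 ≈ 1.0834e-5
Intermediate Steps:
k = -4430311148/65845 (k = (361 + (59595 + 2418)/(-33237 - 32608)) - 67644 = (361 + 62013/(-65845)) - 67644 = (361 + 62013*(-1/65845)) - 67644 = (361 - 62013/65845) - 67644 = 23708032/65845 - 67644 = -4430311148/65845 ≈ -67284.)
1/(k + 159582) = 1/(-4430311148/65845 + 159582) = 1/(6077365642/65845) = 65845/6077365642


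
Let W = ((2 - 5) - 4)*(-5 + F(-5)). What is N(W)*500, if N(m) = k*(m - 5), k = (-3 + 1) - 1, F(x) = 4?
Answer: -3000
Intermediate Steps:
W = 7 (W = ((2 - 5) - 4)*(-5 + 4) = (-3 - 4)*(-1) = -7*(-1) = 7)
k = -3 (k = -2 - 1 = -3)
N(m) = 15 - 3*m (N(m) = -3*(m - 5) = -3*(-5 + m) = 15 - 3*m)
N(W)*500 = (15 - 3*7)*500 = (15 - 21)*500 = -6*500 = -3000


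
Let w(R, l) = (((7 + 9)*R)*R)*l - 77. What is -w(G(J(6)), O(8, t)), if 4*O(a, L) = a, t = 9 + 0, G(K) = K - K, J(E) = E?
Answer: 77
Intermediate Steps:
G(K) = 0
t = 9
O(a, L) = a/4
w(R, l) = -77 + 16*l*R² (w(R, l) = ((16*R)*R)*l - 77 = (16*R²)*l - 77 = 16*l*R² - 77 = -77 + 16*l*R²)
-w(G(J(6)), O(8, t)) = -(-77 + 16*((¼)*8)*0²) = -(-77 + 16*2*0) = -(-77 + 0) = -1*(-77) = 77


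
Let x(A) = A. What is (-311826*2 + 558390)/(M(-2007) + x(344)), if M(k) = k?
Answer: 65262/1663 ≈ 39.244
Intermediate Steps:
(-311826*2 + 558390)/(M(-2007) + x(344)) = (-311826*2 + 558390)/(-2007 + 344) = (-623652 + 558390)/(-1663) = -65262*(-1/1663) = 65262/1663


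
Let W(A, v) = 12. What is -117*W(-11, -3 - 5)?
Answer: -1404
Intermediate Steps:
-117*W(-11, -3 - 5) = -117*12 = -1404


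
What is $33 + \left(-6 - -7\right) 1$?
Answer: $34$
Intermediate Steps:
$33 + \left(-6 - -7\right) 1 = 33 + \left(-6 + 7\right) 1 = 33 + 1 \cdot 1 = 33 + 1 = 34$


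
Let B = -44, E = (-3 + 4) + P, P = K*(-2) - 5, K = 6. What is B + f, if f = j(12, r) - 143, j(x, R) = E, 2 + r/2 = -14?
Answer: -203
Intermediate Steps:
P = -17 (P = 6*(-2) - 5 = -12 - 5 = -17)
E = -16 (E = (-3 + 4) - 17 = 1 - 17 = -16)
r = -32 (r = -4 + 2*(-14) = -4 - 28 = -32)
j(x, R) = -16
f = -159 (f = -16 - 143 = -159)
B + f = -44 - 159 = -203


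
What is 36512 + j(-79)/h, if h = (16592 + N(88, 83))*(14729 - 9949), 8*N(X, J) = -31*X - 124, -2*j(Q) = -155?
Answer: 1133415581343/31042276 ≈ 36512.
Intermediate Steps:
j(Q) = 155/2 (j(Q) = -½*(-155) = 155/2)
N(X, J) = -31/2 - 31*X/8 (N(X, J) = (-31*X - 124)/8 = (-124 - 31*X)/8 = -31/2 - 31*X/8)
h = 77605690 (h = (16592 + (-31/2 - 31/8*88))*(14729 - 9949) = (16592 + (-31/2 - 341))*4780 = (16592 - 713/2)*4780 = (32471/2)*4780 = 77605690)
36512 + j(-79)/h = 36512 + (155/2)/77605690 = 36512 + (155/2)*(1/77605690) = 36512 + 31/31042276 = 1133415581343/31042276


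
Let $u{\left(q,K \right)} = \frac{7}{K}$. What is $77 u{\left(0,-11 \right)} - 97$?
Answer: $-146$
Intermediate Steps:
$77 u{\left(0,-11 \right)} - 97 = 77 \frac{7}{-11} - 97 = 77 \cdot 7 \left(- \frac{1}{11}\right) - 97 = 77 \left(- \frac{7}{11}\right) - 97 = -49 - 97 = -146$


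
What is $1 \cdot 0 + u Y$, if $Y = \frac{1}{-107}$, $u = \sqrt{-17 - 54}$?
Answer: $- \frac{i \sqrt{71}}{107} \approx - 0.078749 i$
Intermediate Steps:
$u = i \sqrt{71}$ ($u = \sqrt{-71} = i \sqrt{71} \approx 8.4261 i$)
$Y = - \frac{1}{107} \approx -0.0093458$
$1 \cdot 0 + u Y = 1 \cdot 0 + i \sqrt{71} \left(- \frac{1}{107}\right) = 0 - \frac{i \sqrt{71}}{107} = - \frac{i \sqrt{71}}{107}$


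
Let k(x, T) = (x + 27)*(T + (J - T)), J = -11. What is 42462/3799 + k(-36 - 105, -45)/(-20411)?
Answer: 861927936/77541389 ≈ 11.116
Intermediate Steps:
k(x, T) = -297 - 11*x (k(x, T) = (x + 27)*(T + (-11 - T)) = (27 + x)*(-11) = -297 - 11*x)
42462/3799 + k(-36 - 105, -45)/(-20411) = 42462/3799 + (-297 - 11*(-36 - 105))/(-20411) = 42462*(1/3799) + (-297 - 11*(-141))*(-1/20411) = 42462/3799 + (-297 + 1551)*(-1/20411) = 42462/3799 + 1254*(-1/20411) = 42462/3799 - 1254/20411 = 861927936/77541389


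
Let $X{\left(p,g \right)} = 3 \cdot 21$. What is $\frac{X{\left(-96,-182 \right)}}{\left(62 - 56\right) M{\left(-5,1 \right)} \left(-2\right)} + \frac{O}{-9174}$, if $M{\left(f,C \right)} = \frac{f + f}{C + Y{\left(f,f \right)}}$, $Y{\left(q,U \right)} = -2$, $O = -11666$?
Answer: $\frac{136993}{183480} \approx 0.74664$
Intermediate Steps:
$M{\left(f,C \right)} = \frac{2 f}{-2 + C}$ ($M{\left(f,C \right)} = \frac{f + f}{C - 2} = \frac{2 f}{-2 + C}$)
$X{\left(p,g \right)} = 63$
$\frac{X{\left(-96,-182 \right)}}{\left(62 - 56\right) M{\left(-5,1 \right)} \left(-2\right)} + \frac{O}{-9174} = \frac{63}{\left(62 - 56\right) 2 \left(-5\right) \frac{1}{-2 + 1} \left(-2\right)} - \frac{11666}{-9174} = \frac{63}{6 \cdot 2 \left(-5\right) \frac{1}{-1} \left(-2\right)} - - \frac{5833}{4587} = \frac{63}{6 \cdot 2 \left(-5\right) \left(-1\right) \left(-2\right)} + \frac{5833}{4587} = \frac{63}{6 \cdot 10 \left(-2\right)} + \frac{5833}{4587} = \frac{63}{6 \left(-20\right)} + \frac{5833}{4587} = \frac{63}{-120} + \frac{5833}{4587} = 63 \left(- \frac{1}{120}\right) + \frac{5833}{4587} = - \frac{21}{40} + \frac{5833}{4587} = \frac{136993}{183480}$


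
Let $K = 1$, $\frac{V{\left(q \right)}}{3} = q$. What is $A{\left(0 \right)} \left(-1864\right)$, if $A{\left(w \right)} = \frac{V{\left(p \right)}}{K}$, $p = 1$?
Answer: $-5592$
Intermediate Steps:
$V{\left(q \right)} = 3 q$
$A{\left(w \right)} = 3$ ($A{\left(w \right)} = \frac{3 \cdot 1}{1} = 3 \cdot 1 = 3$)
$A{\left(0 \right)} \left(-1864\right) = 3 \left(-1864\right) = -5592$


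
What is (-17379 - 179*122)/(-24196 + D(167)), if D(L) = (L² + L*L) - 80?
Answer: -39217/31502 ≈ -1.2449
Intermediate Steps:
D(L) = -80 + 2*L² (D(L) = (L² + L²) - 80 = 2*L² - 80 = -80 + 2*L²)
(-17379 - 179*122)/(-24196 + D(167)) = (-17379 - 179*122)/(-24196 + (-80 + 2*167²)) = (-17379 - 21838)/(-24196 + (-80 + 2*27889)) = -39217/(-24196 + (-80 + 55778)) = -39217/(-24196 + 55698) = -39217/31502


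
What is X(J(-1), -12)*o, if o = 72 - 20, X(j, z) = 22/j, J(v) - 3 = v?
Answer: 572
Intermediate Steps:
J(v) = 3 + v
o = 52
X(J(-1), -12)*o = (22/(3 - 1))*52 = (22/2)*52 = (22*(½))*52 = 11*52 = 572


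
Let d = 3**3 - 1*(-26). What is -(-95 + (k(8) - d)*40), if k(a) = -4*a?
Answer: 3495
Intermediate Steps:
d = 53 (d = 27 + 26 = 53)
-(-95 + (k(8) - d)*40) = -(-95 + (-4*8 - 1*53)*40) = -(-95 + (-32 - 53)*40) = -(-95 - 85*40) = -(-95 - 3400) = -1*(-3495) = 3495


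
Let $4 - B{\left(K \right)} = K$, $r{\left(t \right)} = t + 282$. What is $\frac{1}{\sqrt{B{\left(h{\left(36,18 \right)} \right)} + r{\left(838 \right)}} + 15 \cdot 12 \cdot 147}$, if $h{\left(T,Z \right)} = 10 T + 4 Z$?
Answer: $\frac{6615}{175032727} - \frac{\sqrt{173}}{350065454} \approx 3.7755 \cdot 10^{-5}$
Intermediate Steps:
$r{\left(t \right)} = 282 + t$
$h{\left(T,Z \right)} = 4 Z + 10 T$
$B{\left(K \right)} = 4 - K$
$\frac{1}{\sqrt{B{\left(h{\left(36,18 \right)} \right)} + r{\left(838 \right)}} + 15 \cdot 12 \cdot 147} = \frac{1}{\sqrt{\left(4 - \left(4 \cdot 18 + 10 \cdot 36\right)\right) + \left(282 + 838\right)} + 15 \cdot 12 \cdot 147} = \frac{1}{\sqrt{\left(4 - \left(72 + 360\right)\right) + 1120} + 180 \cdot 147} = \frac{1}{\sqrt{\left(4 - 432\right) + 1120} + 26460} = \frac{1}{\sqrt{-428 + 1120} + 26460} = \frac{1}{\sqrt{692} + 26460} = \frac{1}{2 \sqrt{173} + 26460} = \frac{1}{26460 + 2 \sqrt{173}}$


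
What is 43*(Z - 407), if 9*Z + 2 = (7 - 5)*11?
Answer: -156649/9 ≈ -17405.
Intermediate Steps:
Z = 20/9 (Z = -2/9 + ((7 - 5)*11)/9 = -2/9 + (2*11)/9 = -2/9 + (⅑)*22 = -2/9 + 22/9 = 20/9 ≈ 2.2222)
43*(Z - 407) = 43*(20/9 - 407) = 43*(-3643/9) = -156649/9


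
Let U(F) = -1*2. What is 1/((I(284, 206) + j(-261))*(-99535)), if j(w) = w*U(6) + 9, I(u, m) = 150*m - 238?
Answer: -1/3104795255 ≈ -3.2208e-10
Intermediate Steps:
I(u, m) = -238 + 150*m
U(F) = -2
j(w) = 9 - 2*w (j(w) = w*(-2) + 9 = -2*w + 9 = 9 - 2*w)
1/((I(284, 206) + j(-261))*(-99535)) = 1/(((-238 + 150*206) + (9 - 2*(-261)))*(-99535)) = -1/99535/((-238 + 30900) + (9 + 522)) = -1/99535/(30662 + 531) = -1/99535/31193 = (1/31193)*(-1/99535) = -1/3104795255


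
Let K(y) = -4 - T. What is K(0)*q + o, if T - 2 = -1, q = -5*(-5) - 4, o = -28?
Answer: -133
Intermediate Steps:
q = 21 (q = 25 - 4 = 21)
T = 1 (T = 2 - 1 = 1)
K(y) = -5 (K(y) = -4 - 1*1 = -4 - 1 = -5)
K(0)*q + o = -5*21 - 28 = -105 - 28 = -133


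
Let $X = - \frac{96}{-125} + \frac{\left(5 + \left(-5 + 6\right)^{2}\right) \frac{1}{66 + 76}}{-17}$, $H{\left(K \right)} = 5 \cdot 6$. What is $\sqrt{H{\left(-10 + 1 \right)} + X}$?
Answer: $\frac{\sqrt{28012943145}}{30175} \approx 5.5467$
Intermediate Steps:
$H{\left(K \right)} = 30$
$X = \frac{115497}{150875}$ ($X = \left(-96\right) \left(- \frac{1}{125}\right) + \frac{5 + 1^{2}}{142} \left(- \frac{1}{17}\right) = \frac{96}{125} + \left(5 + 1\right) \frac{1}{142} \left(- \frac{1}{17}\right) = \frac{96}{125} + 6 \cdot \frac{1}{142} \left(- \frac{1}{17}\right) = \frac{96}{125} + \frac{3}{71} \left(- \frac{1}{17}\right) = \frac{96}{125} - \frac{3}{1207} = \frac{115497}{150875} \approx 0.76551$)
$\sqrt{H{\left(-10 + 1 \right)} + X} = \sqrt{30 + \frac{115497}{150875}} = \sqrt{\frac{4641747}{150875}} = \frac{\sqrt{28012943145}}{30175}$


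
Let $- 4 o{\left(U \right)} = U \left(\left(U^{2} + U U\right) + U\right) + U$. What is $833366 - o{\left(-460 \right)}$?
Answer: $-47781849$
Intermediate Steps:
$o{\left(U \right)} = - \frac{U}{4} - \frac{U \left(U + 2 U^{2}\right)}{4}$ ($o{\left(U \right)} = - \frac{U \left(\left(U^{2} + U U\right) + U\right) + U}{4} = - \frac{U \left(\left(U^{2} + U^{2}\right) + U\right) + U}{4} = - \frac{U \left(2 U^{2} + U\right) + U}{4} = - \frac{U \left(U + 2 U^{2}\right) + U}{4} = - \frac{U + U \left(U + 2 U^{2}\right)}{4} = - \frac{U}{4} - \frac{U \left(U + 2 U^{2}\right)}{4}$)
$833366 - o{\left(-460 \right)} = 833366 - \left(- \frac{1}{4}\right) \left(-460\right) \left(1 - 460 + 2 \left(-460\right)^{2}\right) = 833366 - \left(- \frac{1}{4}\right) \left(-460\right) \left(1 - 460 + 2 \cdot 211600\right) = 833366 - \left(- \frac{1}{4}\right) \left(-460\right) \left(1 - 460 + 423200\right) = 833366 - \left(- \frac{1}{4}\right) \left(-460\right) 422741 = 833366 - 48615215 = -47781849$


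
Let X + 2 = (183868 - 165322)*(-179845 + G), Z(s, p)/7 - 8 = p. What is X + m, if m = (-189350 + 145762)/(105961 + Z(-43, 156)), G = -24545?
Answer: -406009190084266/107109 ≈ -3.7906e+9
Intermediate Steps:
Z(s, p) = 56 + 7*p
m = -43588/107109 (m = (-189350 + 145762)/(105961 + (56 + 7*156)) = -43588/(105961 + (56 + 1092)) = -43588/(105961 + 1148) = -43588/107109 ≈ -0.40695)
X = -3790616942 (X = -2 + (183868 - 165322)*(-179845 - 24545) = -2 + 18546*(-204390) = -2 - 3790616940 = -3790616942)
X + m = -3790616942 - 43588/107109 = -406009190084266/107109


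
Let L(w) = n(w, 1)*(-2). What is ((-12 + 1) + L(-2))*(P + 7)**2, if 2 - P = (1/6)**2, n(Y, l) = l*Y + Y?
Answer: -104329/432 ≈ -241.50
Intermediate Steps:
n(Y, l) = Y + Y*l (n(Y, l) = Y*l + Y = Y + Y*l)
L(w) = -4*w (L(w) = (w*(1 + 1))*(-2) = (w*2)*(-2) = (2*w)*(-2) = -4*w)
P = 71/36 (P = 2 - (1/6)**2 = 2 - 1*1/36 = 2 - 1/36 = 71/36 ≈ 1.9722)
((-12 + 1) + L(-2))*(P + 7)**2 = ((-12 + 1) - 4*(-2))*(71/36 + 7)**2 = (-11 + 8)*(323/36)**2 = -3*104329/1296 = -104329/432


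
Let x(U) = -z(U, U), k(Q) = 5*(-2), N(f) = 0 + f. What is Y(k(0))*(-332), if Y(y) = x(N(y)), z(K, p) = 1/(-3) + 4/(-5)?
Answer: -5644/15 ≈ -376.27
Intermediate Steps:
N(f) = f
z(K, p) = -17/15 (z(K, p) = 1*(-⅓) + 4*(-⅕) = -⅓ - ⅘ = -17/15)
k(Q) = -10
x(U) = 17/15 (x(U) = -1*(-17/15) = 17/15)
Y(y) = 17/15
Y(k(0))*(-332) = (17/15)*(-332) = -5644/15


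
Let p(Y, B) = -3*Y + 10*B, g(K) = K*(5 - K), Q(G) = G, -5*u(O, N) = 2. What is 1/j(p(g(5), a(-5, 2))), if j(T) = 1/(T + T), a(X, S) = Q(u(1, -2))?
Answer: -8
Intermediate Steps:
u(O, N) = -⅖ (u(O, N) = -⅕*2 = -⅖)
a(X, S) = -⅖
j(T) = 1/(2*T)
1/j(p(g(5), a(-5, 2))) = 1/(1/(2*(-15*(5 - 1*5) + 10*(-⅖)))) = 1/(1/(2*(-15*(5 - 5) - 4))) = 1/(1/(2*(-15*0 - 4))) = 1/(1/(2*(-3*0 - 4))) = 1/(1/(2*(0 - 4))) = 1/((½)/(-4)) = 1/((½)*(-¼)) = 1/(-⅛) = -8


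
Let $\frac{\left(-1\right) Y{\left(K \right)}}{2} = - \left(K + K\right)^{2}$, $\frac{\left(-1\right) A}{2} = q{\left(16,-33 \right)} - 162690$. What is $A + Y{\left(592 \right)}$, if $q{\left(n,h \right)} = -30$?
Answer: $3129152$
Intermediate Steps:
$A = 325440$ ($A = - 2 \left(-30 - 162690\right) = \left(-2\right) \left(-162720\right) = 325440$)
$Y{\left(K \right)} = 8 K^{2}$ ($Y{\left(K \right)} = - 2 \left(- \left(K + K\right)^{2}\right) = - 2 \left(- \left(2 K\right)^{2}\right) = - 2 \left(- 4 K^{2}\right) = 8 K^{2}$)
$A + Y{\left(592 \right)} = 325440 + 8 \cdot 592^{2} = 325440 + 8 \cdot 350464 = 325440 + 2803712 = 3129152$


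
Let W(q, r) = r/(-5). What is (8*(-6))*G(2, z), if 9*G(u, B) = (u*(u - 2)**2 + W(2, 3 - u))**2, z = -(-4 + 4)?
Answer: -16/75 ≈ -0.21333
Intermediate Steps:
W(q, r) = -r/5 (W(q, r) = r*(-1/5) = -r/5)
z = 0 (z = -1*0 = 0)
G(u, B) = (-3/5 + u/5 + u*(-2 + u)**2)**2/9 (G(u, B) = (u*(u - 2)**2 - (3 - u)/5)**2/9 = (u*(-2 + u)**2 + (-3/5 + u/5))**2/9 = (-3/5 + u/5 + u*(-2 + u)**2)**2/9)
(8*(-6))*G(2, z) = (8*(-6))*((-3 + 2 + 5*2*(-2 + 2)**2)**2/225) = -16*(-3 + 2 + 5*2*0**2)**2/75 = -16*(-3 + 2 + 5*2*0)**2/75 = -16*(-3 + 2 + 0)**2/75 = -16*(-1)**2/75 = -16/75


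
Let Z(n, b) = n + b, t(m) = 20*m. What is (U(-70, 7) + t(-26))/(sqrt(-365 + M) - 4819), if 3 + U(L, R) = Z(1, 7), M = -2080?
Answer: 2481785/23225206 + 515*I*sqrt(2445)/23225206 ≈ 0.10686 + 0.0010964*I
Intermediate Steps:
Z(n, b) = b + n
U(L, R) = 5 (U(L, R) = -3 + (7 + 1) = -3 + 8 = 5)
(U(-70, 7) + t(-26))/(sqrt(-365 + M) - 4819) = (5 + 20*(-26))/(sqrt(-365 - 2080) - 4819) = (5 - 520)/(sqrt(-2445) - 4819) = -515/(I*sqrt(2445) - 4819) = -515/(-4819 + I*sqrt(2445))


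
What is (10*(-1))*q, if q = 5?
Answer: -50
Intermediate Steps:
(10*(-1))*q = (10*(-1))*5 = -10*5 = -50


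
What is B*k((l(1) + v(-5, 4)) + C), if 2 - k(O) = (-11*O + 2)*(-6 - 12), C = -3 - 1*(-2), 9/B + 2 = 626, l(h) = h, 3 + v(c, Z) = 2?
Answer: 177/52 ≈ 3.4038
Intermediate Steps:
v(c, Z) = -1 (v(c, Z) = -3 + 2 = -1)
B = 3/208 (B = 9/(-2 + 626) = 9/624 = 9*(1/624) = 3/208 ≈ 0.014423)
C = -1 (C = -3 + 2 = -1)
k(O) = 38 - 198*O (k(O) = 2 - (-11*O + 2)*(-6 - 12) = 2 - (2 - 11*O)*(-18) = 2 - (-36 + 198*O) = 2 + (36 - 198*O) = 38 - 198*O)
B*k((l(1) + v(-5, 4)) + C) = 3*(38 - 198*((1 - 1) - 1))/208 = 3*(38 - 198*(0 - 1))/208 = 3*(38 - 198*(-1))/208 = 3*(38 + 198)/208 = (3/208)*236 = 177/52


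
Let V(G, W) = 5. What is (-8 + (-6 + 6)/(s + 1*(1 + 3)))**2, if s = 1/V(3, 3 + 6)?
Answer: 64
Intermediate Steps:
s = 1/5 ≈ 0.20000
(-8 + (-6 + 6)/(s + 1*(1 + 3)))**2 = (-8 + (-6 + 6)/(1/5 + 1*(1 + 3)))**2 = (-8 + 0/(1/5 + 1*4))**2 = (-8 + 0/(1/5 + 4))**2 = (-8 + 0/(21/5))**2 = (-8 + 0*(5/21))**2 = (-8 + 0)**2 = (-8)**2 = 64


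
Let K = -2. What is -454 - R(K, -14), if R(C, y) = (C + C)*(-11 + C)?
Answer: -506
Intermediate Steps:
R(C, y) = 2*C*(-11 + C) (R(C, y) = (2*C)*(-11 + C) = 2*C*(-11 + C))
-454 - R(K, -14) = -454 - 2*(-2)*(-11 - 2) = -454 - 2*(-2)*(-13) = -454 - 1*52 = -454 - 52 = -506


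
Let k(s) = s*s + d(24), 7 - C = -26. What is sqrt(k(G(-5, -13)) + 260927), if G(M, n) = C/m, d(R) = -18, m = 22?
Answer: sqrt(1043645)/2 ≈ 510.79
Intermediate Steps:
C = 33 (C = 7 - 1*(-26) = 7 + 26 = 33)
G(M, n) = 3/2 (G(M, n) = 33/22 = 33*(1/22) = 3/2)
k(s) = -18 + s**2 (k(s) = s*s - 18 = s**2 - 18 = -18 + s**2)
sqrt(k(G(-5, -13)) + 260927) = sqrt((-18 + (3/2)**2) + 260927) = sqrt((-18 + 9/4) + 260927) = sqrt(-63/4 + 260927) = sqrt(1043645/4) = sqrt(1043645)/2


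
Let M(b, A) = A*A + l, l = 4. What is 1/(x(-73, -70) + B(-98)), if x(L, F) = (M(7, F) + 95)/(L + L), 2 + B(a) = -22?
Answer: -146/8503 ≈ -0.017170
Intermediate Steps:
B(a) = -24 (B(a) = -2 - 22 = -24)
M(b, A) = 4 + A**2 (M(b, A) = A*A + 4 = A**2 + 4 = 4 + A**2)
x(L, F) = (99 + F**2)/(2*L) (x(L, F) = ((4 + F**2) + 95)/(L + L) = (99 + F**2)/((2*L)) = (99 + F**2)*(1/(2*L)) = (99 + F**2)/(2*L))
1/(x(-73, -70) + B(-98)) = 1/((1/2)*(99 + (-70)**2)/(-73) - 24) = 1/((1/2)*(-1/73)*(99 + 4900) - 24) = 1/((1/2)*(-1/73)*4999 - 24) = 1/(-4999/146 - 24) = 1/(-8503/146) = -146/8503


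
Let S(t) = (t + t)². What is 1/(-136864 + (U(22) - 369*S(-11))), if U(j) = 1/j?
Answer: -22/6940119 ≈ -3.1700e-6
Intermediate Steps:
S(t) = 4*t² (S(t) = (2*t)² = 4*t²)
1/(-136864 + (U(22) - 369*S(-11))) = 1/(-136864 + (1/22 - 1476*(-11)²)) = 1/(-136864 + (1/22 - 1476*121)) = 1/(-136864 + (1/22 - 369*484)) = 1/(-136864 + (1/22 - 178596)) = 1/(-136864 - 3929111/22) = 1/(-6940119/22) = -22/6940119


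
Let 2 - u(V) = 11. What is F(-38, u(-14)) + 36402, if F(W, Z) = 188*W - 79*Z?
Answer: 29969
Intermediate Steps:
u(V) = -9 (u(V) = 2 - 1*11 = 2 - 11 = -9)
F(W, Z) = -79*Z + 188*W
F(-38, u(-14)) + 36402 = (-79*(-9) + 188*(-38)) + 36402 = (711 - 7144) + 36402 = -6433 + 36402 = 29969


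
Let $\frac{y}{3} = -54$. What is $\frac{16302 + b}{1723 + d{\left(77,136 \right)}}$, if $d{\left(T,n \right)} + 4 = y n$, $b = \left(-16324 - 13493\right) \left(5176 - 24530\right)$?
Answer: $- \frac{192364840}{6771} \approx -28410.0$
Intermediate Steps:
$y = -162$ ($y = 3 \left(-54\right) = -162$)
$b = 577078218$ ($b = \left(-29817\right) \left(-19354\right) = 577078218$)
$d{\left(T,n \right)} = -4 - 162 n$
$\frac{16302 + b}{1723 + d{\left(77,136 \right)}} = \frac{16302 + 577078218}{1723 - 22036} = \frac{577094520}{1723 - 22036} = \frac{577094520}{-20313} = 577094520 \left(- \frac{1}{20313}\right) = - \frac{192364840}{6771}$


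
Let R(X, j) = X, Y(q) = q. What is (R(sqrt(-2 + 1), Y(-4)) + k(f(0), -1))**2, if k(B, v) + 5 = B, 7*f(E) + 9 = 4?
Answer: 1551/49 - 80*I/7 ≈ 31.653 - 11.429*I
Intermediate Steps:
f(E) = -5/7 (f(E) = -9/7 + (1/7)*4 = -9/7 + 4/7 = -5/7)
k(B, v) = -5 + B
(R(sqrt(-2 + 1), Y(-4)) + k(f(0), -1))**2 = (sqrt(-2 + 1) + (-5 - 5/7))**2 = (sqrt(-1) - 40/7)**2 = (I - 40/7)**2 = (-40/7 + I)**2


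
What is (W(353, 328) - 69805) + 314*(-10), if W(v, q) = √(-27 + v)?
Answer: -72945 + √326 ≈ -72927.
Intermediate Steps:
(W(353, 328) - 69805) + 314*(-10) = (√(-27 + 353) - 69805) + 314*(-10) = (√326 - 69805) - 3140 = (-69805 + √326) - 3140 = -72945 + √326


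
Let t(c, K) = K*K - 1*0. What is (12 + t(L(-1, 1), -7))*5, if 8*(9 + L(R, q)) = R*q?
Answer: 305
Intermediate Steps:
L(R, q) = -9 + R*q/8 (L(R, q) = -9 + (R*q)/8 = -9 + R*q/8)
t(c, K) = K² (t(c, K) = K² + 0 = K²)
(12 + t(L(-1, 1), -7))*5 = (12 + (-7)²)*5 = (12 + 49)*5 = 61*5 = 305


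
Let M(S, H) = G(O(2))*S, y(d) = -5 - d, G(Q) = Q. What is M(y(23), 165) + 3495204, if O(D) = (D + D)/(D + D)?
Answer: 3495176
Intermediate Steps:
O(D) = 1 (O(D) = (2*D)/((2*D)) = (2*D)*(1/(2*D)) = 1)
M(S, H) = S (M(S, H) = 1*S = S)
M(y(23), 165) + 3495204 = (-5 - 1*23) + 3495204 = (-5 - 23) + 3495204 = -28 + 3495204 = 3495176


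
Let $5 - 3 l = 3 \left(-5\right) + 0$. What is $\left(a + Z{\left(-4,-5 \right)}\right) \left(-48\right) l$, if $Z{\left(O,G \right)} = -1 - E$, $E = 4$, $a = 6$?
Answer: $-320$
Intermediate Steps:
$Z{\left(O,G \right)} = -5$ ($Z{\left(O,G \right)} = -1 - 4 = -5$)
$l = \frac{20}{3}$ ($l = \frac{5}{3} - \frac{3 \left(-5\right) + 0}{3} = \frac{5}{3} - \frac{-15 + 0}{3} = \frac{5}{3} - -5 = \frac{5}{3} + 5 = \frac{20}{3} \approx 6.6667$)
$\left(a + Z{\left(-4,-5 \right)}\right) \left(-48\right) l = \left(6 - 5\right) \left(-48\right) \frac{20}{3} = 1 \left(-48\right) \frac{20}{3} = \left(-48\right) \frac{20}{3} = -320$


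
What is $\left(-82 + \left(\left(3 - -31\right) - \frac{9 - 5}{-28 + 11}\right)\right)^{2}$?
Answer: $\frac{659344}{289} \approx 2281.5$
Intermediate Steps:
$\left(-82 + \left(\left(3 - -31\right) - \frac{9 - 5}{-28 + 11}\right)\right)^{2} = \left(-82 + \left(\left(3 + 31\right) - \frac{4}{-17}\right)\right)^{2} = \left(-82 + \left(34 - 4 \left(- \frac{1}{17}\right)\right)\right)^{2} = \left(-82 + \left(34 - - \frac{4}{17}\right)\right)^{2} = \left(-82 + \left(34 + \frac{4}{17}\right)\right)^{2} = \left(-82 + \frac{582}{17}\right)^{2} = \left(- \frac{812}{17}\right)^{2} = \frac{659344}{289}$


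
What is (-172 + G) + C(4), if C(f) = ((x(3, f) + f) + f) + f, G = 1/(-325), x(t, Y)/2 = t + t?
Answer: -48101/325 ≈ -148.00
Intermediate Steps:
x(t, Y) = 4*t (x(t, Y) = 2*(t + t) = 2*(2*t) = 4*t)
G = -1/325 ≈ -0.0030769
C(f) = 12 + 3*f (C(f) = ((4*3 + f) + f) + f = ((12 + f) + f) + f = (12 + 2*f) + f = 12 + 3*f)
(-172 + G) + C(4) = (-172 - 1/325) + (12 + 3*4) = -55901/325 + (12 + 12) = -55901/325 + 24 = -48101/325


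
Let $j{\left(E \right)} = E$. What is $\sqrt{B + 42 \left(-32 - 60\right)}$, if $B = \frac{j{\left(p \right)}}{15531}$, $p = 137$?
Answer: $\frac{i \sqrt{932040889557}}{15531} \approx 62.161 i$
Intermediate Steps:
$B = \frac{137}{15531} \approx 0.0088211$
$\sqrt{B + 42 \left(-32 - 60\right)} = \sqrt{\frac{137}{15531} + 42 \left(-32 - 60\right)} = \sqrt{\frac{137}{15531} + 42 \left(-92\right)} = \sqrt{\frac{137}{15531} - 3864} = \sqrt{- \frac{60011647}{15531}} = \frac{i \sqrt{932040889557}}{15531}$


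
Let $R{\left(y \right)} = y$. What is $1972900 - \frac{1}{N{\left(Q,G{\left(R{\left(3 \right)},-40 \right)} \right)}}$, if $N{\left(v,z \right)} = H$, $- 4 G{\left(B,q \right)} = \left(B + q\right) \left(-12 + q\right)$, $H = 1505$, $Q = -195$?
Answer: $\frac{2969214499}{1505} \approx 1.9729 \cdot 10^{6}$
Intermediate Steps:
$G{\left(B,q \right)} = - \frac{\left(-12 + q\right) \left(B + q\right)}{4}$ ($G{\left(B,q \right)} = - \frac{\left(B + q\right) \left(-12 + q\right)}{4} = - \frac{\left(-12 + q\right) \left(B + q\right)}{4}$)
$N{\left(v,z \right)} = 1505$
$1972900 - \frac{1}{N{\left(Q,G{\left(R{\left(3 \right)},-40 \right)} \right)}} = 1972900 - \frac{1}{1505} = \frac{2969214499}{1505}$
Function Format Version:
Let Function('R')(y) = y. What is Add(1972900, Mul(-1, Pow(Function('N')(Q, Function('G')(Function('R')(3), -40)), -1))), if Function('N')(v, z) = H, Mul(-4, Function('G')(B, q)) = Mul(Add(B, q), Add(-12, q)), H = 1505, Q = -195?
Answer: Rational(2969214499, 1505) ≈ 1.9729e+6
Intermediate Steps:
Function('G')(B, q) = Mul(Rational(-1, 4), Add(-12, q), Add(B, q)) (Function('G')(B, q) = Mul(Rational(-1, 4), Mul(Add(B, q), Add(-12, q))) = Mul(Rational(-1, 4), Mul(Add(-12, q), Add(B, q))) = Mul(Rational(-1, 4), Add(-12, q), Add(B, q)))
Function('N')(v, z) = 1505
Add(1972900, Mul(-1, Pow(Function('N')(Q, Function('G')(Function('R')(3), -40)), -1))) = Add(1972900, Mul(-1, Pow(1505, -1))) = Add(1972900, Mul(-1, Rational(1, 1505))) = Add(1972900, Rational(-1, 1505)) = Rational(2969214499, 1505)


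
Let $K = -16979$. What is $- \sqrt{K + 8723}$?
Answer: $- 8 i \sqrt{129} \approx - 90.863 i$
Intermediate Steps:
$- \sqrt{K + 8723} = - \sqrt{-16979 + 8723} = - \sqrt{-8256} = - 8 i \sqrt{129}$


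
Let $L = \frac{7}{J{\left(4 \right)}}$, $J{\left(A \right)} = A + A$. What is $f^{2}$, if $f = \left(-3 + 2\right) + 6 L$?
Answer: $\frac{289}{16} \approx 18.063$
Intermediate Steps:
$J{\left(A \right)} = 2 A$
$L = \frac{7}{8}$ ($L = \frac{7}{2 \cdot 4} = \frac{7}{8} \approx 0.875$)
$f = \frac{17}{4}$ ($f = \left(-3 + 2\right) + 6 \cdot \frac{7}{8} = -1 + \frac{21}{4} = \frac{17}{4} \approx 4.25$)
$f^{2} = \left(\frac{17}{4}\right)^{2} = \frac{289}{16}$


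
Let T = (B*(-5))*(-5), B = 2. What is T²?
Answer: 2500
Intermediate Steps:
T = 50 (T = (2*(-5))*(-5) = -10*(-5) = 50)
T² = 50² = 2500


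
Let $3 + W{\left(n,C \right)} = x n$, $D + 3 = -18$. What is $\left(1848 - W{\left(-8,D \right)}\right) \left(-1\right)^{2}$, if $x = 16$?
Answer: $1979$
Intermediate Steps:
$D = -21$ ($D = -3 - 18 = -21$)
$W{\left(n,C \right)} = -3 + 16 n$
$\left(1848 - W{\left(-8,D \right)}\right) \left(-1\right)^{2} = \left(1848 - \left(-3 + 16 \left(-8\right)\right)\right) \left(-1\right)^{2} = \left(1848 - \left(-3 - 128\right)\right) 1 = \left(1848 - -131\right) 1 = \left(1848 + 131\right) 1 = 1979 \cdot 1 = 1979$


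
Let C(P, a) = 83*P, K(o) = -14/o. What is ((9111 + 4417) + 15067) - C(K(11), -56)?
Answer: 315707/11 ≈ 28701.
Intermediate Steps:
((9111 + 4417) + 15067) - C(K(11), -56) = ((9111 + 4417) + 15067) - 83*(-14/11) = (13528 + 15067) - 83*(-14*1/11) = 28595 - 83*(-14)/11 = 28595 - 1*(-1162/11) = 28595 + 1162/11 = 315707/11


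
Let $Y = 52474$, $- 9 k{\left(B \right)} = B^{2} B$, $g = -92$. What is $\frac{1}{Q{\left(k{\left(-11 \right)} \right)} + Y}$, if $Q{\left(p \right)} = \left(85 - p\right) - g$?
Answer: $\frac{9}{472528} \approx 1.9046 \cdot 10^{-5}$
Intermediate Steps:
$k{\left(B \right)} = - \frac{B^{3}}{9}$ ($k{\left(B \right)} = - \frac{B^{2} B}{9} = - \frac{B^{3}}{9}$)
$Q{\left(p \right)} = 177 - p$ ($Q{\left(p \right)} = \left(85 - p\right) - -92 = \left(85 - p\right) + 92 = 177 - p$)
$\frac{1}{Q{\left(k{\left(-11 \right)} \right)} + Y} = \frac{1}{\left(177 - - \frac{\left(-11\right)^{3}}{9}\right) + 52474} = \frac{1}{\left(177 - \left(- \frac{1}{9}\right) \left(-1331\right)\right) + 52474} = \frac{1}{\left(177 - \frac{1331}{9}\right) + 52474} = \frac{1}{\frac{262}{9} + 52474} = \frac{1}{\frac{472528}{9}} = \frac{9}{472528}$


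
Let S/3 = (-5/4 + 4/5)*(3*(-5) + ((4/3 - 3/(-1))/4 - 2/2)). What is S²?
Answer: 2595321/6400 ≈ 405.52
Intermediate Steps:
S = 1611/80 (S = 3*((-5/4 + 4/5)*(3*(-5) + ((4/3 - 3/(-1))/4 - 2/2))) = 3*((-5*¼ + 4*(⅕))*(-15 + ((4*(⅓) - 3*(-1))*(¼) - 2*½))) = 3*((-5/4 + ⅘)*(-15 + ((4/3 + 3)*(¼) - 1))) = 3*(-9*(-15 + ((13/3)*(¼) - 1))/20) = 3*(-9*(-15 + (13/12 - 1))/20) = 3*(-9*(-15 + 1/12)/20) = 3*(-9/20*(-179/12)) = 3*(537/80) = 1611/80 ≈ 20.138)
S² = (1611/80)² = 2595321/6400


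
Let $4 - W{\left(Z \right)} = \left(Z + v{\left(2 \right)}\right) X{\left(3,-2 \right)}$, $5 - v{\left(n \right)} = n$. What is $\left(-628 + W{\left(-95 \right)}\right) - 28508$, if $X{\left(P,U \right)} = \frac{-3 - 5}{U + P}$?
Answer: $-29868$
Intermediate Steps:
$X{\left(P,U \right)} = - \frac{8}{P + U}$
$v{\left(n \right)} = 5 - n$
$W{\left(Z \right)} = 28 + 8 Z$ ($W{\left(Z \right)} = 4 - \left(Z + \left(5 - 2\right)\right) \left(- \frac{8}{3 - 2}\right) = 4 - \left(Z + \left(5 - 2\right)\right) \left(- \frac{8}{1}\right) = 4 - \left(Z + 3\right) \left(\left(-8\right) 1\right) = 4 - \left(3 + Z\right) \left(-8\right) = 4 - \left(-24 - 8 Z\right) = 4 + \left(24 + 8 Z\right) = 28 + 8 Z$)
$\left(-628 + W{\left(-95 \right)}\right) - 28508 = \left(-628 + \left(28 + 8 \left(-95\right)\right)\right) - 28508 = \left(-628 + \left(28 - 760\right)\right) - 28508 = \left(-628 - 732\right) - 28508 = -1360 - 28508 = -29868$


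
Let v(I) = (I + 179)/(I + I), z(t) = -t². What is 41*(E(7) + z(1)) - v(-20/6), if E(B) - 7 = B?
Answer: 11187/20 ≈ 559.35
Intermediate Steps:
E(B) = 7 + B
v(I) = (179 + I)/(2*I) (v(I) = (179 + I)/((2*I)) = (179 + I)*(1/(2*I)) = (179 + I)/(2*I))
41*(E(7) + z(1)) - v(-20/6) = 41*((7 + 7) - 1*1²) - (179 - 20/6)/(2*((-20/6))) = 41*(14 - 1*1) - (179 - 20*⅙)/(2*((-20*⅙))) = 41*(14 - 1) - (179 - 10/3)/(2*(-10/3)) = 41*13 - (-3)*527/(2*10*3) = 533 - 1*(-527/20) = 533 + 527/20 = 11187/20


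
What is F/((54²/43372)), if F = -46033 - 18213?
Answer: -696619378/729 ≈ -9.5558e+5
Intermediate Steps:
F = -64246
F/((54²/43372)) = -64246/(54²/43372) = -64246/(2916*(1/43372)) = -64246/729/10843 = -64246*10843/729 = -696619378/729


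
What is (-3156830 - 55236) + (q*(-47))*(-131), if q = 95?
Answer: -2627151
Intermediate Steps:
(-3156830 - 55236) + (q*(-47))*(-131) = (-3156830 - 55236) + (95*(-47))*(-131) = -3212066 - 4465*(-131) = -3212066 + 584915 = -2627151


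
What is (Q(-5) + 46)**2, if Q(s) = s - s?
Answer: 2116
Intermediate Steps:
Q(s) = 0
(Q(-5) + 46)**2 = (0 + 46)**2 = 46**2 = 2116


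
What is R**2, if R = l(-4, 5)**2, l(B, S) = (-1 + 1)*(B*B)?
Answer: 0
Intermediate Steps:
l(B, S) = 0 (l(B, S) = 0*B**2 = 0)
R = 0 (R = 0**2 = 0)
R**2 = 0**2 = 0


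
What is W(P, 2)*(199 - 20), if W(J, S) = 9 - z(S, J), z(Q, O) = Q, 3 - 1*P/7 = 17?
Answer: 1253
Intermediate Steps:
P = -98 (P = 21 - 7*17 = 21 - 119 = -98)
W(J, S) = 9 - S
W(P, 2)*(199 - 20) = (9 - 1*2)*(199 - 20) = (9 - 2)*179 = 7*179 = 1253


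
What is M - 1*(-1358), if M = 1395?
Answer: 2753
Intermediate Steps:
M - 1*(-1358) = 1395 - 1*(-1358) = 1395 + 1358 = 2753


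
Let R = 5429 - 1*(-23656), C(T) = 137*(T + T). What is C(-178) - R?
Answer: -77857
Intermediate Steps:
C(T) = 274*T (C(T) = 137*(2*T) = 274*T)
R = 29085 (R = 5429 + 23656 = 29085)
C(-178) - R = 274*(-178) - 1*29085 = -48772 - 29085 = -77857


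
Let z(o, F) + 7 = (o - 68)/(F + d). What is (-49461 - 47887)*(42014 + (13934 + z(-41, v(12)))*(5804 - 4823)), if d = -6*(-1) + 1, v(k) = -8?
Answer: -1344505352840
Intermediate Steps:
d = 7 (d = 6 + 1 = 7)
z(o, F) = -7 + (-68 + o)/(7 + F) (z(o, F) = -7 + (o - 68)/(F + 7) = -7 + (-68 + o)/(7 + F))
(-49461 - 47887)*(42014 + (13934 + z(-41, v(12)))*(5804 - 4823)) = (-49461 - 47887)*(42014 + (13934 + (-117 - 41 - 7*(-8))/(7 - 8))*(5804 - 4823)) = -97348*(42014 + (13934 + (-117 - 41 + 56)/(-1))*981) = -97348*(42014 + (13934 - 1*(-102))*981) = -97348*(42014 + (13934 + 102)*981) = -97348*(42014 + 14036*981) = -97348*(42014 + 13769316) = -97348*13811330 = -1344505352840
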